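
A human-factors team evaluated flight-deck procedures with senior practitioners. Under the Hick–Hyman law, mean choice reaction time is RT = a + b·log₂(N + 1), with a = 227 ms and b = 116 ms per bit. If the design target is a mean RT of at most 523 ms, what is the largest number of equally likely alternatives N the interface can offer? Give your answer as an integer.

4

Set 227 + 116·log₂(N + 1) ≤ 523.
log₂(N + 1) ≤ (523 − 227) / 116 = 2.5517.
N + 1 ≤ 2^2.5517 = 5.8632.
N ≤ 4.8632, so the largest integer N is 4.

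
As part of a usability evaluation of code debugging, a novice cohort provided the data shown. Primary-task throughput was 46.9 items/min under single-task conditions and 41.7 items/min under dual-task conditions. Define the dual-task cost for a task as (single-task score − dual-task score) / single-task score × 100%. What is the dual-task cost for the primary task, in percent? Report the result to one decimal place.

11.1

Cost = (46.9 − 41.7) / 46.9 × 100%
     = 5.2000 / 46.9 × 100% = 11.0874%.
≈ 11.1%.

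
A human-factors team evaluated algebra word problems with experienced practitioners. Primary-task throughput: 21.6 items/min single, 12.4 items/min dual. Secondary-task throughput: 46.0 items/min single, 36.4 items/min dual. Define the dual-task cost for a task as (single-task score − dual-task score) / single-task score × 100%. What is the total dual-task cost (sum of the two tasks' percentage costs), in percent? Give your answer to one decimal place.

63.5

Primary cost = (21.6 − 12.4) / 21.6 × 100% = 42.5926%.
Secondary cost = (46.0 − 36.4) / 46.0 × 100% = 20.8696%.
Total = 42.5926% + 20.8696% = 63.4622% ≈ 63.5%.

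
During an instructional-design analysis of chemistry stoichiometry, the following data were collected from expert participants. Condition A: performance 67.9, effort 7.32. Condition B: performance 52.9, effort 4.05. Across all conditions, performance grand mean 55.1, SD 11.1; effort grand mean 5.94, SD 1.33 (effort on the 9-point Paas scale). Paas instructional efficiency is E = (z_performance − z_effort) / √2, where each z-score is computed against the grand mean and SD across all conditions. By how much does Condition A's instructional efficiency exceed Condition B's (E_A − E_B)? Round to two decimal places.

Condition A: z_P = (67.9 − 55.1)/11.1 = 1.1532; z_E = (7.32 − 5.94)/1.33 = 1.0376; E_A = (1.1532 − 1.0376)/√2 = 0.0817.
Condition B: z_P = (52.9 − 55.1)/11.1 = -0.1982; z_E = (4.05 − 5.94)/1.33 = -1.4211; E_B = (-0.1982 − (-1.4211))/√2 = 0.8647.
E_A − E_B = 0.0817 − 0.8647 = -0.7830 ≈ -0.78.

-0.78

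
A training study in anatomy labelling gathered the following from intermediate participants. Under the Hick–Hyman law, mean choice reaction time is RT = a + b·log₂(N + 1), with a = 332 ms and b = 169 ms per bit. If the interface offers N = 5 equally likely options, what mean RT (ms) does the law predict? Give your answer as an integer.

769

log₂(5 + 1) = log₂(6) = 2.5850.
RT = 332 + 169 × 2.5850 = 332 + 436.8650 = 768.8650 ms.
≈ 769 ms.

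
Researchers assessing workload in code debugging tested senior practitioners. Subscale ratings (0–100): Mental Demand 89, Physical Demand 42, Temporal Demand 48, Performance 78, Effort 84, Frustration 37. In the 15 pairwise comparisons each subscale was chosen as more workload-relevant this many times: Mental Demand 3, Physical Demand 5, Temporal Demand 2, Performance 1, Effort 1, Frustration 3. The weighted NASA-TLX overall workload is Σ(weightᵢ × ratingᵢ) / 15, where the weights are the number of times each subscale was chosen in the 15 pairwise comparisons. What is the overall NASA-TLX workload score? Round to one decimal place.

56.4

The tallies are the weights (they sum to 15).
Weighted sum = 3·89 + 5·42 + 2·48 + 1·78 + 1·84 + 3·37
            = 267 + 210 + 96 + 78 + 84 + 111 = 846.
Overall workload = 846 / 15 = 56.4000 ≈ 56.4.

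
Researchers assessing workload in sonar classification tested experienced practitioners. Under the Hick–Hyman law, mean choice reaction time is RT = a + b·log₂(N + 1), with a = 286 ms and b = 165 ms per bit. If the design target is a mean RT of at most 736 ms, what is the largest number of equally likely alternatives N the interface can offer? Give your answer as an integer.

5

Set 286 + 165·log₂(N + 1) ≤ 736.
log₂(N + 1) ≤ (736 − 286) / 165 = 2.7273.
N + 1 ≤ 2^2.7273 = 6.6222.
N ≤ 5.6222, so the largest integer N is 5.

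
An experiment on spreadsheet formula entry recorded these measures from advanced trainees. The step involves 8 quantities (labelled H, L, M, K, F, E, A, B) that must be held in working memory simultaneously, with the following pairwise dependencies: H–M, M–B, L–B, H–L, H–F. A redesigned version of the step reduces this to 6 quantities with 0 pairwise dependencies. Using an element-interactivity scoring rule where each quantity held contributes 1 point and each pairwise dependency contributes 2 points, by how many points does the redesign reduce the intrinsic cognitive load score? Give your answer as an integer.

12

Original: 8 × 1 + 5 × 2 = 8 + 10 = 18.
Redesigned: 6 × 1 + 0 × 2 = 6 + 0 = 6.
Reduction = 18 − 6 = 12.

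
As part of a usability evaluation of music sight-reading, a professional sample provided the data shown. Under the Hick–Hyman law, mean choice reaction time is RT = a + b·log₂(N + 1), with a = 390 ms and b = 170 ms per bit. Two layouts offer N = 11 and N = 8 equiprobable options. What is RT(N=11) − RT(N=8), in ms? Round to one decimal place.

RT(11) = 390 + 170·log₂(12) = 390 + 170·3.5850 = 999.4500 ms.
RT(8) = 390 + 170·log₂(9) = 390 + 170·3.1699 = 928.8830 ms.
Difference = 999.4500 − 928.8830 = 70.5670 ≈ 70.6 ms.

70.6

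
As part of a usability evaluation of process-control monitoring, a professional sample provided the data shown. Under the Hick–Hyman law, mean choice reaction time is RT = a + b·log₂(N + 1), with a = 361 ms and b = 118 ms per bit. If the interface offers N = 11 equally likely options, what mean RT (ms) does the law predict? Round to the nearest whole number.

log₂(11 + 1) = log₂(12) = 3.5850.
RT = 361 + 118 × 3.5850 = 361 + 423.0300 = 784.0300 ms.
≈ 784 ms.

784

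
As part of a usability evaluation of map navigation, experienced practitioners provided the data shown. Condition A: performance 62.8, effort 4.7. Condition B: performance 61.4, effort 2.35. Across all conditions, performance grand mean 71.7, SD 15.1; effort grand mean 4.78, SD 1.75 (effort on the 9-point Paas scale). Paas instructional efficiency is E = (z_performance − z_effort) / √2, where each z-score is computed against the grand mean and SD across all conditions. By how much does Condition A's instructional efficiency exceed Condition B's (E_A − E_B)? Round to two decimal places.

-0.88

Condition A: z_P = (62.8 − 71.7)/15.1 = -0.5894; z_E = (4.7 − 4.78)/1.75 = -0.0457; E_A = (-0.5894 − (-0.0457))/√2 = -0.3845.
Condition B: z_P = (61.4 − 71.7)/15.1 = -0.6821; z_E = (2.35 − 4.78)/1.75 = -1.3886; E_B = (-0.6821 − (-1.3886))/√2 = 0.4996.
E_A − E_B = -0.3845 − 0.4996 = -0.8841 ≈ -0.88.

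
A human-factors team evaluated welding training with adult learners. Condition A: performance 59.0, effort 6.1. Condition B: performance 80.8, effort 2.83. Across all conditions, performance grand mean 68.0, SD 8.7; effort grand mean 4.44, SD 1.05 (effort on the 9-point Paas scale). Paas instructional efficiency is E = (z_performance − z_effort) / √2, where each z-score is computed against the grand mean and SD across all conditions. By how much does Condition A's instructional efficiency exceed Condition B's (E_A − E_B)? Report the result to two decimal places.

-3.97

Condition A: z_P = (59.0 − 68.0)/8.7 = -1.0345; z_E = (6.1 − 4.44)/1.05 = 1.5810; E_A = (-1.0345 − 1.5810)/√2 = -1.8494.
Condition B: z_P = (80.8 − 68.0)/8.7 = 1.4713; z_E = (2.83 − 4.44)/1.05 = -1.5333; E_B = (1.4713 − (-1.5333))/√2 = 2.1246.
E_A − E_B = -1.8494 − 2.1246 = -3.9740 ≈ -3.97.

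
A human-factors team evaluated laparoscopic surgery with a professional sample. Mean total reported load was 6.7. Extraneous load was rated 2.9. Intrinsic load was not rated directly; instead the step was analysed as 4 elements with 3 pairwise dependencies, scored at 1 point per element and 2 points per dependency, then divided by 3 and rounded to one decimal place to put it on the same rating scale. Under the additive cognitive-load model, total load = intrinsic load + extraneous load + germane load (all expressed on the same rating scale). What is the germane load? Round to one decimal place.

0.5

Intrinsic (element-interactivity): (4 × 1 + 3 × 2) / 3 = 10 / 3 = 3.3333 → 3.3.
germane load = total − intrinsic − extraneous
             = 6.7 − 3.3 − 2.9 = 0.5.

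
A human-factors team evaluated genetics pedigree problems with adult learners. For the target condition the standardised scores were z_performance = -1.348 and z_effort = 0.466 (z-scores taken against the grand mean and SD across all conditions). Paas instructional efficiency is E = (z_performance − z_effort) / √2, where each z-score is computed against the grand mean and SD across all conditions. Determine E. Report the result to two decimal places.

-1.28

z_P − z_E = -1.348 − 0.466 = -1.8140.
E = -1.8140 / √2 = -1.8140 / 1.41421 = -1.2827 ≈ -1.28.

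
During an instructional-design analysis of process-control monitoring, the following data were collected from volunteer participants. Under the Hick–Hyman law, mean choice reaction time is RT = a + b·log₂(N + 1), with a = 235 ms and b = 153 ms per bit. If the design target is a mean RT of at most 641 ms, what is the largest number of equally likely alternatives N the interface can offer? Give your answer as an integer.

Set 235 + 153·log₂(N + 1) ≤ 641.
log₂(N + 1) ≤ (641 − 235) / 153 = 2.6536.
N + 1 ≤ 2^2.6536 = 6.2924.
N ≤ 5.2924, so the largest integer N is 5.

5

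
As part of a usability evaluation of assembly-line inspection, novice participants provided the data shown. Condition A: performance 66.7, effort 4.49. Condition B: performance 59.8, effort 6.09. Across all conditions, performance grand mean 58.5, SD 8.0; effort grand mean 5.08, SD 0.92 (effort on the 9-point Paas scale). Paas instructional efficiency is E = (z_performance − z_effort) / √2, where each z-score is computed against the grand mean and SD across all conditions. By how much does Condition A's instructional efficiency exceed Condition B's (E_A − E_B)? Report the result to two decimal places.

Condition A: z_P = (66.7 − 58.5)/8.0 = 1.0250; z_E = (4.49 − 5.08)/0.92 = -0.6413; E_A = (1.0250 − (-0.6413))/√2 = 1.1783.
Condition B: z_P = (59.8 − 58.5)/8.0 = 0.1625; z_E = (6.09 − 5.08)/0.92 = 1.0978; E_B = (0.1625 − 1.0978)/√2 = -0.6614.
E_A − E_B = 1.1783 − (-0.6614) = 1.8397 ≈ 1.84.

1.84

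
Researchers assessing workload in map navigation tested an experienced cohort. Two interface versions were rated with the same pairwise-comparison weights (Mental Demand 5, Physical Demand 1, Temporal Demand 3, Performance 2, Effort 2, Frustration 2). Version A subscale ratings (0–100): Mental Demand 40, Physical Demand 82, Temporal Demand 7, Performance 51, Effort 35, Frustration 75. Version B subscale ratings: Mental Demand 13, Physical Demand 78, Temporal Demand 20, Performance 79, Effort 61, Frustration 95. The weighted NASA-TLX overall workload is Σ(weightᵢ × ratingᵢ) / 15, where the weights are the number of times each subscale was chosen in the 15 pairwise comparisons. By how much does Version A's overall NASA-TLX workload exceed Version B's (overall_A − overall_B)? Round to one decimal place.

-3.2

Version A weighted sum = 5·40 + 1·82 + 3·7 + 2·51 + 2·35 + 2·75 = 200 + 82 + 21 + 102 + 70 + 150 = 625; overall_A = 625/15 = 41.6667.
Version B weighted sum = 5·13 + 1·78 + 3·20 + 2·79 + 2·61 + 2·95 = 65 + 78 + 60 + 158 + 122 + 190 = 673; overall_B = 673/15 = 44.8667.
Difference = 41.6667 − 44.8667 = -3.2000 ≈ -3.2.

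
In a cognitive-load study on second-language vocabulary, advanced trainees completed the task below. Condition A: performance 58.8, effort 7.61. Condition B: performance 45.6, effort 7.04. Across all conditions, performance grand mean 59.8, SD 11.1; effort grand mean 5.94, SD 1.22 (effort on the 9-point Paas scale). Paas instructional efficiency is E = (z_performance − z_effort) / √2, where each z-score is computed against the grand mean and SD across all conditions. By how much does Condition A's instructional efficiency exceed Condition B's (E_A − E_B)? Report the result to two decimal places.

0.51

Condition A: z_P = (58.8 − 59.8)/11.1 = -0.0901; z_E = (7.61 − 5.94)/1.22 = 1.3689; E_A = (-0.0901 − 1.3689)/√2 = -1.0317.
Condition B: z_P = (45.6 − 59.8)/11.1 = -1.2793; z_E = (7.04 − 5.94)/1.22 = 0.9016; E_B = (-1.2793 − 0.9016)/√2 = -1.5421.
E_A − E_B = -1.0317 − (-1.5421) = 0.5104 ≈ 0.51.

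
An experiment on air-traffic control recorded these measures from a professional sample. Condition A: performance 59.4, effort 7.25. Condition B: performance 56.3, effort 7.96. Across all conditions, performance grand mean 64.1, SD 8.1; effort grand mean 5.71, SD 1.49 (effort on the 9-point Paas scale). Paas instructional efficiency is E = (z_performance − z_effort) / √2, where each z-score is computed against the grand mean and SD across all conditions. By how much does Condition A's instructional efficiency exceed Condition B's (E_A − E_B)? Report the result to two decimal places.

Condition A: z_P = (59.4 − 64.1)/8.1 = -0.5802; z_E = (7.25 − 5.71)/1.49 = 1.0336; E_A = (-0.5802 − 1.0336)/√2 = -1.1411.
Condition B: z_P = (56.3 − 64.1)/8.1 = -0.9630; z_E = (7.96 − 5.71)/1.49 = 1.5101; E_B = (-0.9630 − 1.5101)/√2 = -1.7487.
E_A − E_B = -1.1411 − (-1.7487) = 0.6076 ≈ 0.61.

0.61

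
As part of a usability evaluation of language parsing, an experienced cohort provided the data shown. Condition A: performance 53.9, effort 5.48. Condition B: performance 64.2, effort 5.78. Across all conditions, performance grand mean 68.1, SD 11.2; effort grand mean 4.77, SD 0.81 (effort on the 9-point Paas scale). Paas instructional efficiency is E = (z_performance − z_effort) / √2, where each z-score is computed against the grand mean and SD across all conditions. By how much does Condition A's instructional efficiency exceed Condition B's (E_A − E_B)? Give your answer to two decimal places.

Condition A: z_P = (53.9 − 68.1)/11.2 = -1.2679; z_E = (5.48 − 4.77)/0.81 = 0.8765; E_A = (-1.2679 − 0.8765)/√2 = -1.5163.
Condition B: z_P = (64.2 − 68.1)/11.2 = -0.3482; z_E = (5.78 − 4.77)/0.81 = 1.2469; E_B = (-0.3482 − 1.2469)/√2 = -1.1279.
E_A − E_B = -1.5163 − (-1.1279) = -0.3884 ≈ -0.39.

-0.39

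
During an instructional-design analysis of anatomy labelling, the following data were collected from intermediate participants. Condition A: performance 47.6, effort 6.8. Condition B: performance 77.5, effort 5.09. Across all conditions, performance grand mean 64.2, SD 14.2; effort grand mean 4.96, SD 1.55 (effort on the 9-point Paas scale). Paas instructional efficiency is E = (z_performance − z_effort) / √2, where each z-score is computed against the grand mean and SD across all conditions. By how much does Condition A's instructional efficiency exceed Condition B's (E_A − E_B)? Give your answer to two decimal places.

-2.27

Condition A: z_P = (47.6 − 64.2)/14.2 = -1.1690; z_E = (6.8 − 4.96)/1.55 = 1.1871; E_A = (-1.1690 − 1.1871)/√2 = -1.6660.
Condition B: z_P = (77.5 − 64.2)/14.2 = 0.9366; z_E = (5.09 − 4.96)/1.55 = 0.0839; E_B = (0.9366 − 0.0839)/√2 = 0.6029.
E_A − E_B = -1.6660 − 0.6029 = -2.2689 ≈ -2.27.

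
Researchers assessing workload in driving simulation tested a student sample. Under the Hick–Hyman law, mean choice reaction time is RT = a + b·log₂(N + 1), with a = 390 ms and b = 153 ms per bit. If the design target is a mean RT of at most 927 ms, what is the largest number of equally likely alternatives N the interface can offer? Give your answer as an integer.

Set 390 + 153·log₂(N + 1) ≤ 927.
log₂(N + 1) ≤ (927 − 390) / 153 = 3.5098.
N + 1 ≤ 2^3.5098 = 11.3908.
N ≤ 10.3908, so the largest integer N is 10.

10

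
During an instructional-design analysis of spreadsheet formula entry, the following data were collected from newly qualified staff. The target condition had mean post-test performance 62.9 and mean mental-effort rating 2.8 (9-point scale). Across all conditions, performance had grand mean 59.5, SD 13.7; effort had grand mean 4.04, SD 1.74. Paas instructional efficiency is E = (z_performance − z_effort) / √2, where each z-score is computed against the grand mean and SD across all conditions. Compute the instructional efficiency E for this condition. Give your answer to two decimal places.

z_performance = (62.9 − 59.5) / 13.7 = 3.4000 / 13.7 = 0.2482.
z_effort = (2.8 − 4.04) / 1.74 = -1.2400 / 1.74 = -0.7126.
z_P − z_E = 0.2482 − (-0.7126) = 0.9608.
E = 0.9608 / √2 = 0.9608 / 1.41421 = 0.6794 ≈ 0.68.

0.68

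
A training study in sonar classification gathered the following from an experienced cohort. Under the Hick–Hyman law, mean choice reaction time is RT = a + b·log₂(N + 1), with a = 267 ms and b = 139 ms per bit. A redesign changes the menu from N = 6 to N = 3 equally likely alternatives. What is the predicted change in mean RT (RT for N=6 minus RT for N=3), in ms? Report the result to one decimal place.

112.2

RT(6) = 267 + 139·log₂(7) = 267 + 139·2.8074 = 657.2286 ms.
RT(3) = 267 + 139·log₂(4) = 267 + 139·2.0000 = 545.0000 ms.
Difference = 657.2286 − 545.0000 = 112.2286 ≈ 112.2 ms.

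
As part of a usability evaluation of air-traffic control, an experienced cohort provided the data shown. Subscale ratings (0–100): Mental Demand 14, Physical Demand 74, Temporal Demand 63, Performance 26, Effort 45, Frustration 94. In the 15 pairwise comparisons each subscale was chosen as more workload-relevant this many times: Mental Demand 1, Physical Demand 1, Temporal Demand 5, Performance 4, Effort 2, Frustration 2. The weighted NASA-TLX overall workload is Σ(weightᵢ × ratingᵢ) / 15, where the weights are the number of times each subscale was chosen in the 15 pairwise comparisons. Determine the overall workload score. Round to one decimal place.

52.3

The tallies are the weights (they sum to 15).
Weighted sum = 1·14 + 1·74 + 5·63 + 4·26 + 2·45 + 2·94
            = 14 + 74 + 315 + 104 + 90 + 188 = 785.
Overall workload = 785 / 15 = 52.3333 ≈ 52.3.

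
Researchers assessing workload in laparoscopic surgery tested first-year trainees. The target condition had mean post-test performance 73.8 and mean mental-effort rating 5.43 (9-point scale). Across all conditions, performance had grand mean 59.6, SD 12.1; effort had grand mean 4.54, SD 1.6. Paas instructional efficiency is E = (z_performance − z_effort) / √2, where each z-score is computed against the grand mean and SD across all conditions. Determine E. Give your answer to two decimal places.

z_performance = (73.8 − 59.6) / 12.1 = 14.2000 / 12.1 = 1.1736.
z_effort = (5.43 − 4.54) / 1.6 = 0.8900 / 1.6 = 0.5562.
z_P − z_E = 1.1736 − 0.5562 = 0.6174.
E = 0.6174 / √2 = 0.6174 / 1.41421 = 0.4366 ≈ 0.44.

0.44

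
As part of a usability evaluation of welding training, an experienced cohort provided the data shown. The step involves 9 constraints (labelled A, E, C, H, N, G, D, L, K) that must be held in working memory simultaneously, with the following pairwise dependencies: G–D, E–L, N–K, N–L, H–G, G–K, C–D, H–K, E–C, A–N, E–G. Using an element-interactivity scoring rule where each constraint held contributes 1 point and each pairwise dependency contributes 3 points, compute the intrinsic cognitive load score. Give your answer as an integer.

42

Count of constraints held simultaneously: 9.
Count of pairwise dependencies listed: 11.
Element contribution: 9 × 1 = 9.
Interaction contribution: 11 × 3 = 33.
Intrinsic load = 9 + 33 = 42.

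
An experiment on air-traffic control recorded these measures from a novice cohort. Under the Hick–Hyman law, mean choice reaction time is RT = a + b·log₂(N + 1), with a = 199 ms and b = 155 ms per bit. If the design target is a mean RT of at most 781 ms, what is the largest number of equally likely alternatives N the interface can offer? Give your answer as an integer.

12

Set 199 + 155·log₂(N + 1) ≤ 781.
log₂(N + 1) ≤ (781 − 199) / 155 = 3.7548.
N + 1 ≤ 2^3.7548 = 13.4992.
N ≤ 12.4992, so the largest integer N is 12.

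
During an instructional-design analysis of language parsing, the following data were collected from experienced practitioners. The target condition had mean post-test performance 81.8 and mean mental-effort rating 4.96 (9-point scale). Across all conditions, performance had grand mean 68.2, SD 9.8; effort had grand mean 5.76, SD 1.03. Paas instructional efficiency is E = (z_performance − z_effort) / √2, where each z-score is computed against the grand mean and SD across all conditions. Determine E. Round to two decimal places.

1.53

z_performance = (81.8 − 68.2) / 9.8 = 13.6000 / 9.8 = 1.3878.
z_effort = (4.96 − 5.76) / 1.03 = -0.8000 / 1.03 = -0.7767.
z_P − z_E = 1.3878 − (-0.7767) = 2.1645.
E = 2.1645 / √2 = 2.1645 / 1.41421 = 1.5305 ≈ 1.53.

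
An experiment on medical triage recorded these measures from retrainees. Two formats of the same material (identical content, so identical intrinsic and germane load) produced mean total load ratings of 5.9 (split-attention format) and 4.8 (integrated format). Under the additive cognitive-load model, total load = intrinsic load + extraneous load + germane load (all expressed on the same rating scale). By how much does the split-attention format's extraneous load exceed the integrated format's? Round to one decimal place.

1.1

Intrinsic and germane load are equal across formats, so the difference in total load equals the difference in extraneous load.
Extraneous-load difference = 5.9 − 4.8 = 1.1.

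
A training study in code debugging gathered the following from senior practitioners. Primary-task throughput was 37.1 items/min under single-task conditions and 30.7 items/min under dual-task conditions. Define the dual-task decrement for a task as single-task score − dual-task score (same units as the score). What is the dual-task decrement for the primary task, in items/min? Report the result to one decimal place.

Decrement = 37.1 − 30.7 = 6.4000 items/min ≈ 6.4 items/min.

6.4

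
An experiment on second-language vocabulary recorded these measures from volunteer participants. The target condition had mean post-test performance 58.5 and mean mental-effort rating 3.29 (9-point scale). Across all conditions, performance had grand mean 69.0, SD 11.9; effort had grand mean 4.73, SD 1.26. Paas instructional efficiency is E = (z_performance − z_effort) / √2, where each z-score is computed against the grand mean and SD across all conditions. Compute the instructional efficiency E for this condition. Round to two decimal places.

z_performance = (58.5 − 69.0) / 11.9 = -10.5000 / 11.9 = -0.8824.
z_effort = (3.29 − 4.73) / 1.26 = -1.4400 / 1.26 = -1.1429.
z_P − z_E = -0.8824 − (-1.1429) = 0.2605.
E = 0.2605 / √2 = 0.2605 / 1.41421 = 0.1842 ≈ 0.18.

0.18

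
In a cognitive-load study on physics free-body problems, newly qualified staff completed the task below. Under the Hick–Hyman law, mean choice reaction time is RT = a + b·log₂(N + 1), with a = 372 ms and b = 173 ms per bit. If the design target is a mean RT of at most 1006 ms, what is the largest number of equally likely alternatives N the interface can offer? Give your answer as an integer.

Set 372 + 173·log₂(N + 1) ≤ 1006.
log₂(N + 1) ≤ (1006 − 372) / 173 = 3.6647.
N + 1 ≤ 2^3.6647 = 12.6819.
N ≤ 11.6819, so the largest integer N is 11.

11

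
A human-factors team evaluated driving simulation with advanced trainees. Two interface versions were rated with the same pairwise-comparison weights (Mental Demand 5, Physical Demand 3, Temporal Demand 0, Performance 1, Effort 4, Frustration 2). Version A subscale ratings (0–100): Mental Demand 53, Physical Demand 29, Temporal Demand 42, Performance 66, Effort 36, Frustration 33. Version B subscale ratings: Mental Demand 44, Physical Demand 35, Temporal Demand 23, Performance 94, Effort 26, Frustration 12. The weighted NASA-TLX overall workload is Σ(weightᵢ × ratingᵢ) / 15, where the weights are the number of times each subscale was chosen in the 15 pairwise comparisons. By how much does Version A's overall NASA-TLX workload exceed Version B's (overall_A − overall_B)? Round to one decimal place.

Version A weighted sum = 5·53 + 3·29 + 0·42 + 1·66 + 4·36 + 2·33 = 265 + 87 + 0 + 66 + 144 + 66 = 628; overall_A = 628/15 = 41.8667.
Version B weighted sum = 5·44 + 3·35 + 0·23 + 1·94 + 4·26 + 2·12 = 220 + 105 + 0 + 94 + 104 + 24 = 547; overall_B = 547/15 = 36.4667.
Difference = 41.8667 − 36.4667 = 5.4000 ≈ 5.4.

5.4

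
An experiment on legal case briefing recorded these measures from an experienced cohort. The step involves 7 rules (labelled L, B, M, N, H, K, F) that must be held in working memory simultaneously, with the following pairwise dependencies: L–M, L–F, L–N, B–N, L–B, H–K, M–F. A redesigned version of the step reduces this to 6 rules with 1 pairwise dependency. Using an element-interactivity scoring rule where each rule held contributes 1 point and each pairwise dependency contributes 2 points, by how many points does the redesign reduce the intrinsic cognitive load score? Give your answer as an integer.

Original: 7 × 1 + 7 × 2 = 7 + 14 = 21.
Redesigned: 6 × 1 + 1 × 2 = 6 + 2 = 8.
Reduction = 21 − 8 = 13.

13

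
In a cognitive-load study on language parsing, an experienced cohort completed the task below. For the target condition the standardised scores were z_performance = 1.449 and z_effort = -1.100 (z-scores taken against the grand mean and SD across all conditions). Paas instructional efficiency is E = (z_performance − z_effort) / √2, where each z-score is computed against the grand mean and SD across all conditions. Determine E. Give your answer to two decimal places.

1.80

z_P − z_E = 1.449 − (-1.100) = 2.5490.
E = 2.5490 / √2 = 2.5490 / 1.41421 = 1.8024 ≈ 1.80.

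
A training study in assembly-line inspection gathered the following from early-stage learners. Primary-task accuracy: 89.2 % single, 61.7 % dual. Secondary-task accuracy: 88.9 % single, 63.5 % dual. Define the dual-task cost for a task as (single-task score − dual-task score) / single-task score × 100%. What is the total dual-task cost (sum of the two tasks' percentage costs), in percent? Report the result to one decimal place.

Primary cost = (89.2 − 61.7) / 89.2 × 100% = 30.8296%.
Secondary cost = (88.9 − 63.5) / 88.9 × 100% = 28.5714%.
Total = 30.8296% + 28.5714% = 59.4010% ≈ 59.4%.

59.4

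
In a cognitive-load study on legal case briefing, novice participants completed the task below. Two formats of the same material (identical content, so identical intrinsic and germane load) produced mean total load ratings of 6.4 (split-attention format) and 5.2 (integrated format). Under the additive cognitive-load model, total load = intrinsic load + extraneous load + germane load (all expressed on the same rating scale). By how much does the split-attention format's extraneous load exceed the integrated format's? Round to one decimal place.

Intrinsic and germane load are equal across formats, so the difference in total load equals the difference in extraneous load.
Extraneous-load difference = 6.4 − 5.2 = 1.2.

1.2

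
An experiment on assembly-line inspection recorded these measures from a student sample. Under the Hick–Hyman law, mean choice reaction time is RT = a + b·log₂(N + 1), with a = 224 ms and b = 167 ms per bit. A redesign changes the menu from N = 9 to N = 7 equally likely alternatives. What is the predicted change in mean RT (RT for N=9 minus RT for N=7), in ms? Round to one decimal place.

53.8

RT(9) = 224 + 167·log₂(10) = 224 + 167·3.3219 = 778.7573 ms.
RT(7) = 224 + 167·log₂(8) = 224 + 167·3.0000 = 725.0000 ms.
Difference = 778.7573 − 725.0000 = 53.7573 ≈ 53.8 ms.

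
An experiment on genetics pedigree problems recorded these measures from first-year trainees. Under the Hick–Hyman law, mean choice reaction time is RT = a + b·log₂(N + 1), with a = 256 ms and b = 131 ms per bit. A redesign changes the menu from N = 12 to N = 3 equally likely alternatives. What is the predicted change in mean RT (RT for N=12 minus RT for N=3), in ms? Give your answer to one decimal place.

222.8

RT(12) = 256 + 131·log₂(13) = 256 + 131·3.7004 = 740.7524 ms.
RT(3) = 256 + 131·log₂(4) = 256 + 131·2.0000 = 518.0000 ms.
Difference = 740.7524 − 518.0000 = 222.7524 ≈ 222.8 ms.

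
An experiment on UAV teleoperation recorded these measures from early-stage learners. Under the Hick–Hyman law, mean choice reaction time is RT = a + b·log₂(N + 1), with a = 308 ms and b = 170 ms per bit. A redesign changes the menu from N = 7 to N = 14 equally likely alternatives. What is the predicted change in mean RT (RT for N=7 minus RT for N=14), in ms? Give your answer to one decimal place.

RT(7) = 308 + 170·log₂(8) = 308 + 170·3.0000 = 818.0000 ms.
RT(14) = 308 + 170·log₂(15) = 308 + 170·3.9069 = 972.1730 ms.
Difference = 818.0000 − 972.1730 = -154.1730 ≈ -154.2 ms.

-154.2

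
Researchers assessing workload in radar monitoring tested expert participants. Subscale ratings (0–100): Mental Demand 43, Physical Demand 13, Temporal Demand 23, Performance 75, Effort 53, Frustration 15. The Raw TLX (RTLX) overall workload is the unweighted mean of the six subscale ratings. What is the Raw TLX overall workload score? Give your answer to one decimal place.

Sum of ratings = 43 + 13 + 23 + 75 + 53 + 15 = 222.
RTLX = 222 / 6 = 37.0000 ≈ 37.0.

37.0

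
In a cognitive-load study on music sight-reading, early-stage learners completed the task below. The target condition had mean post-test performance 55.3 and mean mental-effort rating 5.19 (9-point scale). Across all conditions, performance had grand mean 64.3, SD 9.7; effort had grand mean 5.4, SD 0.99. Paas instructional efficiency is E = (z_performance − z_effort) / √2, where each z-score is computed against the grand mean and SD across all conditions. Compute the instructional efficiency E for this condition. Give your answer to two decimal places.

z_performance = (55.3 − 64.3) / 9.7 = -9.0000 / 9.7 = -0.9278.
z_effort = (5.19 − 5.4) / 0.99 = -0.2100 / 0.99 = -0.2121.
z_P − z_E = -0.9278 − (-0.2121) = -0.7157.
E = -0.7157 / √2 = -0.7157 / 1.41421 = -0.5061 ≈ -0.51.

-0.51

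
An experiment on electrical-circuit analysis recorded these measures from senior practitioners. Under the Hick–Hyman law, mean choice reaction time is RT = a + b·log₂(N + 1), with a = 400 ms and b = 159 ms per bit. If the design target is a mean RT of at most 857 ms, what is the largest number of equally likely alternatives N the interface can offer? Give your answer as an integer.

Set 400 + 159·log₂(N + 1) ≤ 857.
log₂(N + 1) ≤ (857 − 400) / 159 = 2.8742.
N + 1 ≤ 2^2.8742 = 7.3320.
N ≤ 6.3320, so the largest integer N is 6.

6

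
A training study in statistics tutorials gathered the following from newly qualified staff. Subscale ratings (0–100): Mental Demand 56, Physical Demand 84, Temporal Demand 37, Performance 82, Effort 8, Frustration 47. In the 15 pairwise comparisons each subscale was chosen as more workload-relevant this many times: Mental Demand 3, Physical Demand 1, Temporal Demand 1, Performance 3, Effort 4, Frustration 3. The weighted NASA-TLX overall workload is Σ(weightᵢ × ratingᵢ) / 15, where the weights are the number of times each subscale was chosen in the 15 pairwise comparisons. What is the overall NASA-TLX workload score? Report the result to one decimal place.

47.2

The tallies are the weights (they sum to 15).
Weighted sum = 3·56 + 1·84 + 1·37 + 3·82 + 4·8 + 3·47
            = 168 + 84 + 37 + 246 + 32 + 141 = 708.
Overall workload = 708 / 15 = 47.2000 ≈ 47.2.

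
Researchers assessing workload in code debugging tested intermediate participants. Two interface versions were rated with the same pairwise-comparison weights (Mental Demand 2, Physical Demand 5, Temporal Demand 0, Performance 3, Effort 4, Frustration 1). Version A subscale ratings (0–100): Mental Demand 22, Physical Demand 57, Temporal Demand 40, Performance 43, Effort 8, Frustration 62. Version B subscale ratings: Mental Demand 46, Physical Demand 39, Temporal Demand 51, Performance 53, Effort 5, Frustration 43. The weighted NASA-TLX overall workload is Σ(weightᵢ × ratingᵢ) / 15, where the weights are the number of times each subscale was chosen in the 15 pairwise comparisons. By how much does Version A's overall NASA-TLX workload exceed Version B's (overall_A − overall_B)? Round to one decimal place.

2.9

Version A weighted sum = 2·22 + 5·57 + 0·40 + 3·43 + 4·8 + 1·62 = 44 + 285 + 0 + 129 + 32 + 62 = 552; overall_A = 552/15 = 36.8000.
Version B weighted sum = 2·46 + 5·39 + 0·51 + 3·53 + 4·5 + 1·43 = 92 + 195 + 0 + 159 + 20 + 43 = 509; overall_B = 509/15 = 33.9333.
Difference = 36.8000 − 33.9333 = 2.8667 ≈ 2.9.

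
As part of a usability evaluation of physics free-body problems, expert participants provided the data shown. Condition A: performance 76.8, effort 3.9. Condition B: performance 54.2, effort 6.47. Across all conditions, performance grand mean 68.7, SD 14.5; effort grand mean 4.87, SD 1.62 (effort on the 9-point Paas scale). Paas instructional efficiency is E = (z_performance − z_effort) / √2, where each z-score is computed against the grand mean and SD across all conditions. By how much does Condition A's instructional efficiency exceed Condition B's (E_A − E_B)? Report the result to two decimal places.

Condition A: z_P = (76.8 − 68.7)/14.5 = 0.5586; z_E = (3.9 − 4.87)/1.62 = -0.5988; E_A = (0.5586 − (-0.5988))/√2 = 0.8184.
Condition B: z_P = (54.2 − 68.7)/14.5 = -1.0000; z_E = (6.47 − 4.87)/1.62 = 0.9877; E_B = (-1.0000 − 0.9877)/√2 = -1.4055.
E_A − E_B = 0.8184 − (-1.4055) = 2.2239 ≈ 2.22.

2.22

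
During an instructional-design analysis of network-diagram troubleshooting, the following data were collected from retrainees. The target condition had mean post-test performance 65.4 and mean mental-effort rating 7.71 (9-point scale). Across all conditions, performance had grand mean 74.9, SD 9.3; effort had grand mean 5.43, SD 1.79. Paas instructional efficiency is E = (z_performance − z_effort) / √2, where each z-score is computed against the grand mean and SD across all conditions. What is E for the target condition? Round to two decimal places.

-1.62

z_performance = (65.4 − 74.9) / 9.3 = -9.5000 / 9.3 = -1.0215.
z_effort = (7.71 − 5.43) / 1.79 = 2.2800 / 1.79 = 1.2737.
z_P − z_E = -1.0215 − 1.2737 = -2.2952.
E = -2.2952 / √2 = -2.2952 / 1.41421 = -1.6230 ≈ -1.62.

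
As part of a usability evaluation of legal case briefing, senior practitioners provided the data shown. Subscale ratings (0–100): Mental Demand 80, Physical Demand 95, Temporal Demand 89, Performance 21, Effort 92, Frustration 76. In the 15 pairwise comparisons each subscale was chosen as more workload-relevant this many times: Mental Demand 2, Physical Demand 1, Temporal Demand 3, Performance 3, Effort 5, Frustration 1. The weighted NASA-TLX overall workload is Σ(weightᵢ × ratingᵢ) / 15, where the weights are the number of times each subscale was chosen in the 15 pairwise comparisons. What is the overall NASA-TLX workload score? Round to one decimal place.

74.7

The tallies are the weights (they sum to 15).
Weighted sum = 2·80 + 1·95 + 3·89 + 3·21 + 5·92 + 1·76
            = 160 + 95 + 267 + 63 + 460 + 76 = 1121.
Overall workload = 1121 / 15 = 74.7333 ≈ 74.7.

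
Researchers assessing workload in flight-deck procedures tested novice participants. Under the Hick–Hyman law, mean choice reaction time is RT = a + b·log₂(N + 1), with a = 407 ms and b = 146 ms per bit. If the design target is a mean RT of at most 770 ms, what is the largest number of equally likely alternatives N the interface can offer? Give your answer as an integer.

Set 407 + 146·log₂(N + 1) ≤ 770.
log₂(N + 1) ≤ (770 − 407) / 146 = 2.4863.
N + 1 ≤ 2^2.4863 = 5.6034.
N ≤ 4.6034, so the largest integer N is 4.

4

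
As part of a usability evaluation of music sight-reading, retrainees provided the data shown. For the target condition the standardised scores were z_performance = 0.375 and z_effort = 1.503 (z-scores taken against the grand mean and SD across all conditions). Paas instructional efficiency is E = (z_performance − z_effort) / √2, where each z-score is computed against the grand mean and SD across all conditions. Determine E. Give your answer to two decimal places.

-0.80

z_P − z_E = 0.375 − 1.503 = -1.1280.
E = -1.1280 / √2 = -1.1280 / 1.41421 = -0.7976 ≈ -0.80.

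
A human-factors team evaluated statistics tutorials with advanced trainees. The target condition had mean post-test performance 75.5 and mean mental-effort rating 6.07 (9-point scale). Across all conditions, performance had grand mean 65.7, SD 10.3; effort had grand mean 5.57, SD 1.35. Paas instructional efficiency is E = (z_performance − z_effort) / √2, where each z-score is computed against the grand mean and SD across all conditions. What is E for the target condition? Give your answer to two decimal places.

z_performance = (75.5 − 65.7) / 10.3 = 9.8000 / 10.3 = 0.9515.
z_effort = (6.07 − 5.57) / 1.35 = 0.5000 / 1.35 = 0.3704.
z_P − z_E = 0.9515 − 0.3704 = 0.5811.
E = 0.5811 / √2 = 0.5811 / 1.41421 = 0.4109 ≈ 0.41.

0.41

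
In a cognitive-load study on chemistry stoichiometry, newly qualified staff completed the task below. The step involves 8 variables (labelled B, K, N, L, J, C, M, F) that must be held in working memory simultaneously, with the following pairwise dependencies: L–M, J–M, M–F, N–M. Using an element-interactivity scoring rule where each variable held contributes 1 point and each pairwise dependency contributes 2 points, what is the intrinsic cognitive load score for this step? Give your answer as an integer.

16

Count of variables held simultaneously: 8.
Count of pairwise dependencies listed: 4.
Element contribution: 8 × 1 = 8.
Interaction contribution: 4 × 2 = 8.
Intrinsic load = 8 + 8 = 16.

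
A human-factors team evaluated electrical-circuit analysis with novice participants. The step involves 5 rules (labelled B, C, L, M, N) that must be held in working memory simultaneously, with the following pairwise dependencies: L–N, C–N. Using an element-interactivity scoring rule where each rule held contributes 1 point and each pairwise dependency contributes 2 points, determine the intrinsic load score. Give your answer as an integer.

Count of rules held simultaneously: 5.
Count of pairwise dependencies listed: 2.
Element contribution: 5 × 1 = 5.
Interaction contribution: 2 × 2 = 4.
Intrinsic load = 5 + 4 = 9.

9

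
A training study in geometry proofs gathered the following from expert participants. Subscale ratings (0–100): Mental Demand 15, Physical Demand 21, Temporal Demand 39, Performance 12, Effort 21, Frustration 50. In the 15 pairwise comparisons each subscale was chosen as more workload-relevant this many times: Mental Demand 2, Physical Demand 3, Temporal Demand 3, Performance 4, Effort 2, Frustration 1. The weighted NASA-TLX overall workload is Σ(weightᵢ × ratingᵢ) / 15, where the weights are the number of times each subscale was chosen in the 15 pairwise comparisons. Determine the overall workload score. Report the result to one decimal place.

The tallies are the weights (they sum to 15).
Weighted sum = 2·15 + 3·21 + 3·39 + 4·12 + 2·21 + 1·50
            = 30 + 63 + 117 + 48 + 42 + 50 = 350.
Overall workload = 350 / 15 = 23.3333 ≈ 23.3.

23.3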